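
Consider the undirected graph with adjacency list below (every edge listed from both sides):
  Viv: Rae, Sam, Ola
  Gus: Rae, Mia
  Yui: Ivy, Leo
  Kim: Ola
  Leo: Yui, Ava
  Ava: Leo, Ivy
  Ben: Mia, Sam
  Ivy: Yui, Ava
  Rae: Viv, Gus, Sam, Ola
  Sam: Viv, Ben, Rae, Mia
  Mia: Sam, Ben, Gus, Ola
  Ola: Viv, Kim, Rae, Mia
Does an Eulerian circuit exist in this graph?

Degrees: Viv:3, Gus:2, Yui:2, Kim:1, Leo:2, Ava:2, Ben:2, Ivy:2, Rae:4, Sam:4, Mia:4, Ola:4
Vertices with odd degree: Viv, Kim. An Eulerian circuit requires all degrees even.

No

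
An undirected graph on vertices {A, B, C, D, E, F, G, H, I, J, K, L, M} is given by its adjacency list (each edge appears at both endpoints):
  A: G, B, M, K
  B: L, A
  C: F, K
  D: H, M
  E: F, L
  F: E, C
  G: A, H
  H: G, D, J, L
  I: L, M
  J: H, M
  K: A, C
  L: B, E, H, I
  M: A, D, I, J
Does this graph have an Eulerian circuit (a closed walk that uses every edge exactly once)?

Yes

Degrees: A:4, B:2, C:2, D:2, E:2, F:2, G:2, H:4, I:2, J:2, K:2, L:4, M:4
All degrees are even and the non-isolated vertices are connected — an Eulerian circuit exists.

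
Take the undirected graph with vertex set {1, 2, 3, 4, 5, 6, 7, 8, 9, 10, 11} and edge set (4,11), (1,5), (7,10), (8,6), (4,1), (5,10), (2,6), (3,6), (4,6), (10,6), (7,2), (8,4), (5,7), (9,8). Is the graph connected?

Yes

Starting from 1 and exploring outward reaches every vertex (1, 4, 5, 6, 11, 8, 7, 10, 3, 2, 9); the graph is connected.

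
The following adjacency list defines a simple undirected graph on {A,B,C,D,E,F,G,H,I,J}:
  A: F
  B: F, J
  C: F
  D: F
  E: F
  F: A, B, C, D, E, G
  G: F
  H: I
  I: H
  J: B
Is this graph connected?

Component: {H, I}
Component: {A, B, C, D, E, F, G, J}
There are 2 separate components, so the graph is not connected.

No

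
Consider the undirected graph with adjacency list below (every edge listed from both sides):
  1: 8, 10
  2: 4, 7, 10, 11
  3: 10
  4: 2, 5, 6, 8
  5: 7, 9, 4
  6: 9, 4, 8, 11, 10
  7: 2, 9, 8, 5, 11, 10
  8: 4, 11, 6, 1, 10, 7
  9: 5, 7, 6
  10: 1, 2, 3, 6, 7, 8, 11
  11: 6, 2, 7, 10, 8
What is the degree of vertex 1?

Neighbors of 1: 8, 10.

2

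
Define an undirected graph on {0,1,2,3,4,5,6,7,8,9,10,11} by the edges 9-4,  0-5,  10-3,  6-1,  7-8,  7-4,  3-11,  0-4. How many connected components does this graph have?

Component: {2}
Component: {1, 6}
Component: {3, 10, 11}
Component: {0, 4, 5, 7, 8, 9}

4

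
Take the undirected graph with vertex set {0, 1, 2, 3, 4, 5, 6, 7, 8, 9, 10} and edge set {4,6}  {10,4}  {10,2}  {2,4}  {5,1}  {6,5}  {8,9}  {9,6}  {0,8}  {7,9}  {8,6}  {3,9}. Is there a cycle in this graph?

Yes

The graph has 11 vertices, 12 edges, and 1 connected component.
One cycle is 4-2-10-4.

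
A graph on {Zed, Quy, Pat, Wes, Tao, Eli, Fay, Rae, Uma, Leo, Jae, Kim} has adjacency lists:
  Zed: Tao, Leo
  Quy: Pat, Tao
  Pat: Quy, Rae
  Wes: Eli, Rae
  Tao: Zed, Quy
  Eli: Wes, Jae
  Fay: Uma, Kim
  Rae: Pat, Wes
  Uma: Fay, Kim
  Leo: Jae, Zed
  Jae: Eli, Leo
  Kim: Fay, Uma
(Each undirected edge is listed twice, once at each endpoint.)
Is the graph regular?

Degrees: Zed:2, Quy:2, Pat:2, Wes:2, Tao:2, Eli:2, Fay:2, Rae:2, Uma:2, Leo:2, Jae:2, Kim:2
Every vertex has degree 2, so the graph is 2-regular.

Yes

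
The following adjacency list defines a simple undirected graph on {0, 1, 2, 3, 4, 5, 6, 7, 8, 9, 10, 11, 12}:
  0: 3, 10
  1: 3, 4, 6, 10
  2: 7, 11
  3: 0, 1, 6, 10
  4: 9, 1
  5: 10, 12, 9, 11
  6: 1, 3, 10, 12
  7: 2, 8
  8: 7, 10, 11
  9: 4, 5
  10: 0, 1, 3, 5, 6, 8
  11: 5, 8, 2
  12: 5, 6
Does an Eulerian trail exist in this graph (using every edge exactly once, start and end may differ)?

Yes

Degrees: 0:2, 1:4, 2:2, 3:4, 4:2, 5:4, 6:4, 7:2, 8:3, 9:2, 10:6, 11:3, 12:2
Odd-degree vertices: 8, 11 (2 total).
The non-isolated vertices are connected and exactly 2 have odd degree, so an Eulerian trail exists (from 8 to 11).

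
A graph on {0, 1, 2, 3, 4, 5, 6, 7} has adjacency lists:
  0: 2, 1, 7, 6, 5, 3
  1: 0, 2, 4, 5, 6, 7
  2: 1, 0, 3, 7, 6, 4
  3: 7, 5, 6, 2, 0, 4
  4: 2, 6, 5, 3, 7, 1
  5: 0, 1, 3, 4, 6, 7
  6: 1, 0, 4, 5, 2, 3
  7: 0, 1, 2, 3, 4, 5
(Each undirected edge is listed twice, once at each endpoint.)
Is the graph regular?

Yes

Degrees: 0:6, 1:6, 2:6, 3:6, 4:6, 5:6, 6:6, 7:6
All degrees equal 6; the graph is regular.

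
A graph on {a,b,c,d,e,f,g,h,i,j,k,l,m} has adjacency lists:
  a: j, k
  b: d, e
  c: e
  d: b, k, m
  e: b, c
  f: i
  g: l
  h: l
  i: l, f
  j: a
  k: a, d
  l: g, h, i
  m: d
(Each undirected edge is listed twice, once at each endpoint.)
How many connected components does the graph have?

2

Component: {f, g, h, i, l}
Component: {a, b, c, d, e, j, k, m}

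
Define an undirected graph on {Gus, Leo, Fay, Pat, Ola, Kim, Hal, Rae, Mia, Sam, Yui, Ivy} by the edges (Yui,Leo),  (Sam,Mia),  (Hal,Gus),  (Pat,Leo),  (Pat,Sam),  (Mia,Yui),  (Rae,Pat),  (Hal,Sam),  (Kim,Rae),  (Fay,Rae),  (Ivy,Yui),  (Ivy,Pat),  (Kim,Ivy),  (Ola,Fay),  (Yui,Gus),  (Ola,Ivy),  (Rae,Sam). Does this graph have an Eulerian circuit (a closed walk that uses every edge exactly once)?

Degrees: Gus:2, Leo:2, Fay:2, Pat:4, Ola:2, Kim:2, Hal:2, Rae:4, Mia:2, Sam:4, Yui:4, Ivy:4
All degrees are even and the non-isolated vertices are connected — an Eulerian circuit exists.

Yes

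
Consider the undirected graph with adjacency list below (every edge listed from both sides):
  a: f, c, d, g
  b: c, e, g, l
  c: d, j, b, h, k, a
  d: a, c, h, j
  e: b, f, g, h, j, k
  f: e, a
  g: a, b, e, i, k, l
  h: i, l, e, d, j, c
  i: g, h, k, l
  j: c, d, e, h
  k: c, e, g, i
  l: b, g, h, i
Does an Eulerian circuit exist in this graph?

Degrees: a:4, b:4, c:6, d:4, e:6, f:2, g:6, h:6, i:4, j:4, k:4, l:4
Every vertex has even degree and the edges form a single connected piece, so an Eulerian circuit exists.

Yes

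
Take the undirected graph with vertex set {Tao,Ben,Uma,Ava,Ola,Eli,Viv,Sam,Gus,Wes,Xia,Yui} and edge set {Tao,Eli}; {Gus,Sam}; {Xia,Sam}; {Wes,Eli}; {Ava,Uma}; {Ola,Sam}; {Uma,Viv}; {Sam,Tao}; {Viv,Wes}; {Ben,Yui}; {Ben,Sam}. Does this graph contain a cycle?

No

|V| = 12, |E| = 11, number of components = 1.
Since 11 = 12 - 1, the graph is a forest and contains no cycle.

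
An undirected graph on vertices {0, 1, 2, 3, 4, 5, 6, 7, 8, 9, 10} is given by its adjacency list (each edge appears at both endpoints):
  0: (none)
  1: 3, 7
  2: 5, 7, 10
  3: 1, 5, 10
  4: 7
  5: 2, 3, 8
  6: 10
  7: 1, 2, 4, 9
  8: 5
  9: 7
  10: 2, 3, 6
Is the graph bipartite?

No

3-1-7-2-10-3 is an odd cycle (length 5), and a bipartite graph can contain only even cycles.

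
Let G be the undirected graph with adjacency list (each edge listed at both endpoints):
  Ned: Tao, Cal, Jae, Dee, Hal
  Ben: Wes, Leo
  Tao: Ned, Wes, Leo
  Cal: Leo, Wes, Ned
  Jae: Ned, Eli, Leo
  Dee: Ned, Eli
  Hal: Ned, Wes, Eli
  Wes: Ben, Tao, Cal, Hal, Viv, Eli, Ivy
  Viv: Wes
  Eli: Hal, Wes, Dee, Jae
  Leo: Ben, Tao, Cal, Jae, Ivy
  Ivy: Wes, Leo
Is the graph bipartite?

No

The cycle Hal-Eli-Wes-Hal has length 3, which is odd, so the graph is not bipartite.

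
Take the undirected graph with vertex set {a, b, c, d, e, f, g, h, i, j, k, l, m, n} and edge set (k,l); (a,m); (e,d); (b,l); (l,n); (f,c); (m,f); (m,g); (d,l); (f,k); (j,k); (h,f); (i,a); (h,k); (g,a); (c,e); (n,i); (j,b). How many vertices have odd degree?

2

Degrees: a:3, b:2, c:2, d:2, e:2, f:4, g:2, h:2, i:2, j:2, k:4, l:4, m:3, n:2
Odd-degree vertices: a, m.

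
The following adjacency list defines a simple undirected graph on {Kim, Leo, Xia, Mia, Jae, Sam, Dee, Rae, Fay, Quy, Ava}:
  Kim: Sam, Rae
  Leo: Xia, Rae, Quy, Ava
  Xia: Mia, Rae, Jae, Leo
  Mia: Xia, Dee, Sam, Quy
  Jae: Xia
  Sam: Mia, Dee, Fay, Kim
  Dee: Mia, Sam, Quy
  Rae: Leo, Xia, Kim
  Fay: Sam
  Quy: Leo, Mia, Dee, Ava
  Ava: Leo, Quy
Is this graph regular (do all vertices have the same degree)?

Degrees: Kim:2, Leo:4, Xia:4, Mia:4, Jae:1, Sam:4, Dee:3, Rae:3, Fay:1, Quy:4, Ava:2
Vertex Jae has degree 1 while Leo has degree 4, so the graph is not regular.

No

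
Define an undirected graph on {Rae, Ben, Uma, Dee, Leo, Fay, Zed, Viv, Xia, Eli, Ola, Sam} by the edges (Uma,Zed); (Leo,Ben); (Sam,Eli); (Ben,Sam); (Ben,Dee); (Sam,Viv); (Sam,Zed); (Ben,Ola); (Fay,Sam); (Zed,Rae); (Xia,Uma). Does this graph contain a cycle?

No

|V| = 12, |E| = 11, number of components = 1.
A forest on 12 vertices with 1 component has exactly 11 edges, which matches — so no cycle.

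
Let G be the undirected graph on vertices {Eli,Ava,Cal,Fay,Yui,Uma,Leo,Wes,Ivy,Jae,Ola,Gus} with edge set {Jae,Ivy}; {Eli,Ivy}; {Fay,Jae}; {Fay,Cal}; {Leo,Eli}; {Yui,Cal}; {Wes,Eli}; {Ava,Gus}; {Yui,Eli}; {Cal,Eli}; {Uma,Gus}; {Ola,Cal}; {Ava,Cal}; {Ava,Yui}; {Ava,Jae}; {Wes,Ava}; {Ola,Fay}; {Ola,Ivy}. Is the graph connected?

Yes

A breadth-first search from Eli visits Eli, Ivy, Leo, Cal, Wes, Yui, Jae, Ola, Ava, Fay, Gus, Uma — all 12 vertices — so the graph is connected.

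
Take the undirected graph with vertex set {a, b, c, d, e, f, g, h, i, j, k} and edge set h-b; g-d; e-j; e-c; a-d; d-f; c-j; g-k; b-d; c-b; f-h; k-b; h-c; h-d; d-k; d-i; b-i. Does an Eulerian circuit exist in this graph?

No

Degrees: a:1, b:5, c:4, d:7, e:2, f:2, g:2, h:4, i:2, j:2, k:3
Vertices with odd degree: a, b, d, k. An Eulerian circuit requires all degrees even.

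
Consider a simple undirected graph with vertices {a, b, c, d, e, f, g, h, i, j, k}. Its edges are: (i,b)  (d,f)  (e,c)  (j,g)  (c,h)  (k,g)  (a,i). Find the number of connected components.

4

Component: {d, f}
Component: {a, b, i}
Component: {c, e, h}
Component: {g, j, k}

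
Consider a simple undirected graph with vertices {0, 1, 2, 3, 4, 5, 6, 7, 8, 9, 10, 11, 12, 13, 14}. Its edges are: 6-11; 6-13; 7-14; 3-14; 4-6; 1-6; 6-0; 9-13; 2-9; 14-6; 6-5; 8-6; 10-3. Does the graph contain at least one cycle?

No

The graph has 15 vertices, 13 edges, and 2 connected components.
A forest on 15 vertices with 2 components has exactly 13 edges, which matches — so no cycle.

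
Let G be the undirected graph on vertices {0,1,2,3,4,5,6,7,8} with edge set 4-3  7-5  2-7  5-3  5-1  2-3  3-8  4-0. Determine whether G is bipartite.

A valid 2-coloring puts {2, 4, 5, 6, 8} on one side and {0, 1, 3, 7} on the other; every edge crosses between the two sides.

Yes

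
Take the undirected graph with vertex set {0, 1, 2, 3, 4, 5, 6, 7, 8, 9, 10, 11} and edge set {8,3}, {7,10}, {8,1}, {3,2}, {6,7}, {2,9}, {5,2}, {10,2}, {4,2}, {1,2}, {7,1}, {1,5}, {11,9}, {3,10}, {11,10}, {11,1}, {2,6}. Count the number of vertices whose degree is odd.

6

Degrees: 0:0, 1:5, 2:7, 3:3, 4:1, 5:2, 6:2, 7:3, 8:2, 9:2, 10:4, 11:3
Odd-degree vertices: 1, 2, 3, 4, 7, 11.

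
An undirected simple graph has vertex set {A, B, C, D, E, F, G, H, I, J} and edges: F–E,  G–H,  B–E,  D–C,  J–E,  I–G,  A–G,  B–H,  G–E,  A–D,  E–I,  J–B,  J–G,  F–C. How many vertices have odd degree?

4

Degrees: A:2, B:3, C:2, D:2, E:5, F:2, G:5, H:2, I:2, J:3
Odd-degree vertices: B, E, G, J.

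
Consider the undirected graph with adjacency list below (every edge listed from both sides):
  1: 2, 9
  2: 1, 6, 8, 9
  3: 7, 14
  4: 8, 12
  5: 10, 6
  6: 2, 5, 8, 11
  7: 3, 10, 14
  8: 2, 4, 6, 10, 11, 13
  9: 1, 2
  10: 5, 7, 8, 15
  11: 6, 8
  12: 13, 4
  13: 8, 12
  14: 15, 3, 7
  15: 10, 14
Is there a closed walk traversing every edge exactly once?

Degrees: 1:2, 2:4, 3:2, 4:2, 5:2, 6:4, 7:3, 8:6, 9:2, 10:4, 11:2, 12:2, 13:2, 14:3, 15:2
Vertices with odd degree: 7, 14. An Eulerian circuit requires all degrees even.

No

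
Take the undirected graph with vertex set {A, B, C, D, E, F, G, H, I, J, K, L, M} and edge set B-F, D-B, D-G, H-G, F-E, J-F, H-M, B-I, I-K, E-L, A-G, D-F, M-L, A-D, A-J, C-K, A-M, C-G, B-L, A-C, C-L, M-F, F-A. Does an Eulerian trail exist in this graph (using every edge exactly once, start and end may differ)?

Degrees: A:6, B:4, C:4, D:4, E:2, F:6, G:4, H:2, I:2, J:2, K:2, L:4, M:4
Odd-degree vertices: none (0 total).
With 0 odd-degree vertices and all edges in one connected piece, an Eulerian trail exists.

Yes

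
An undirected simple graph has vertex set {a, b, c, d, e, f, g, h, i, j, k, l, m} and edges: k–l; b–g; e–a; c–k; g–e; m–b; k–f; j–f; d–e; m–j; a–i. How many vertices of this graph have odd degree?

Degrees: a:2, b:2, c:1, d:1, e:3, f:2, g:2, h:0, i:1, j:2, k:3, l:1, m:2
Odd-degree vertices: c, d, e, i, k, l.

6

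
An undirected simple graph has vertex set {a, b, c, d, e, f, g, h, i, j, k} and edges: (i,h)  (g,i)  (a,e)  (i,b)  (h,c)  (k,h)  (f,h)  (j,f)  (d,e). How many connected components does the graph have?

2

Component: {a, d, e}
Component: {b, c, f, g, h, i, j, k}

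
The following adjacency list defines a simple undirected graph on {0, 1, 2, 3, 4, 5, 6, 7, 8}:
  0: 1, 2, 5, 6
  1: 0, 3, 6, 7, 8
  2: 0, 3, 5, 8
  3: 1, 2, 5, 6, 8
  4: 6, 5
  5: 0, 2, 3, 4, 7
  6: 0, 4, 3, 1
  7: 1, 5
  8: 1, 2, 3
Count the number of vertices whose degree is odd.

4

Degrees: 0:4, 1:5, 2:4, 3:5, 4:2, 5:5, 6:4, 7:2, 8:3
Odd-degree vertices: 1, 3, 5, 8.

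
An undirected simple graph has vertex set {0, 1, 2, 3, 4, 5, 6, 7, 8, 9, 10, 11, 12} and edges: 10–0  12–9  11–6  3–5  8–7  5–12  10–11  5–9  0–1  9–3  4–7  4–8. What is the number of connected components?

Component: {2}
Component: {4, 7, 8}
Component: {3, 5, 9, 12}
Component: {0, 1, 6, 10, 11}

4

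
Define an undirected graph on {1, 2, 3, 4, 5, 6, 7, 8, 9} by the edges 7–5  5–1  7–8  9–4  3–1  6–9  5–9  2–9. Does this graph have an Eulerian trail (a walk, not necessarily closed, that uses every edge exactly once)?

Degrees: 1:2, 2:1, 3:1, 4:1, 5:3, 6:1, 7:2, 8:1, 9:4
Odd-degree vertices: 2, 3, 4, 5, 6, 8 (6 total).
With 6 odd-degree vertices (more than two), no single trail can use every edge.

No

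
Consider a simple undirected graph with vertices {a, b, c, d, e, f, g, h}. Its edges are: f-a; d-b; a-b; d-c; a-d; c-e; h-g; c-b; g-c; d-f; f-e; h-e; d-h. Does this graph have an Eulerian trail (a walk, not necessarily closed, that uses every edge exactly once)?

Degrees: a:3, b:3, c:4, d:5, e:3, f:3, g:2, h:3
Odd-degree vertices: a, b, d, e, f, h (6 total).
An Eulerian trail requires 0 or 2 odd-degree vertices; here there are 6.

No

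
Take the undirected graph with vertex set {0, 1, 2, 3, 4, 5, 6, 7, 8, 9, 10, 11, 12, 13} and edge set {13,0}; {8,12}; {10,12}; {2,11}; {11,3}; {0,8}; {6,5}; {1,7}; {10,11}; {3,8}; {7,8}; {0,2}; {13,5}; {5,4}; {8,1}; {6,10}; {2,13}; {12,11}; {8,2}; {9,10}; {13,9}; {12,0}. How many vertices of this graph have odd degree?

Degrees: 0:4, 1:2, 2:4, 3:2, 4:1, 5:3, 6:2, 7:2, 8:6, 9:2, 10:4, 11:4, 12:4, 13:4
Odd-degree vertices: 4, 5.

2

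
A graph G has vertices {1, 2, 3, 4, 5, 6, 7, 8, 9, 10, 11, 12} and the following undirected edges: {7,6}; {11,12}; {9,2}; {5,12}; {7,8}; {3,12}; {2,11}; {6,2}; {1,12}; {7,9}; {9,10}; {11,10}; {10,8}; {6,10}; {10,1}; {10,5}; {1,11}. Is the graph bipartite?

1-11-12-1 is an odd cycle (length 3), and a bipartite graph can contain only even cycles.

No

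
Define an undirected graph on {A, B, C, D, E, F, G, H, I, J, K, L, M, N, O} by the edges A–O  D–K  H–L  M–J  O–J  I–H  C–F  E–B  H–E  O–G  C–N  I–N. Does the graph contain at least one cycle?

No

The graph has 15 vertices, 12 edges, and 3 connected components.
A forest on 15 vertices with 3 components has exactly 12 edges, which matches — so no cycle.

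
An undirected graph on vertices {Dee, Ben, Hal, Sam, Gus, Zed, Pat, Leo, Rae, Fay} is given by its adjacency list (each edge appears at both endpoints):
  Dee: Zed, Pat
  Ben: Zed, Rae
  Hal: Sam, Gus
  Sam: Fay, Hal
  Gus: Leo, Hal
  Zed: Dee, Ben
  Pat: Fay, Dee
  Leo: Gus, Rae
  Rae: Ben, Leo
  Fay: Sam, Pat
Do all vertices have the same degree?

Yes

Degrees: Dee:2, Ben:2, Hal:2, Sam:2, Gus:2, Zed:2, Pat:2, Leo:2, Rae:2, Fay:2
All degrees equal 2; the graph is regular.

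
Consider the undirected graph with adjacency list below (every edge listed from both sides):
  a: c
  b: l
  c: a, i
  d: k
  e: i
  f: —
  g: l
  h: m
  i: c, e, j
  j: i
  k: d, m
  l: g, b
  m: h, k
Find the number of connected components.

4

Component: {f}
Component: {b, g, l}
Component: {d, h, k, m}
Component: {a, c, e, i, j}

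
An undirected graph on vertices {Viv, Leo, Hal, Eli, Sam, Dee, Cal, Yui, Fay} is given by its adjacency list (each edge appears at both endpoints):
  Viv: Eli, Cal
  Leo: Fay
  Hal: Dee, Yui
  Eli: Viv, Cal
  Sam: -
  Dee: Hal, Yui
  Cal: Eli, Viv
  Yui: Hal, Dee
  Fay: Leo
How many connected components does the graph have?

4

Component: {Sam}
Component: {Leo, Fay}
Component: {Viv, Eli, Cal}
Component: {Hal, Dee, Yui}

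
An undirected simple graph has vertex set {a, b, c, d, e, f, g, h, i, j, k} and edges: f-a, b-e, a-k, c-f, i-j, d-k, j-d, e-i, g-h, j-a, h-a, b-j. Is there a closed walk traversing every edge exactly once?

Degrees: a:4, b:2, c:1, d:2, e:2, f:2, g:1, h:2, i:2, j:4, k:2
Vertices with odd degree: c, g. An Eulerian circuit requires all degrees even.

No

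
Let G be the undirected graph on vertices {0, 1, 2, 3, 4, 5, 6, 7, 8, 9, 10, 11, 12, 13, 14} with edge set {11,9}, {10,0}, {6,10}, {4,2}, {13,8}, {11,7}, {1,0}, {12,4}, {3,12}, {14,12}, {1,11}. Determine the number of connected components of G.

4

Component: {5}
Component: {8, 13}
Component: {2, 3, 4, 12, 14}
Component: {0, 1, 6, 7, 9, 10, 11}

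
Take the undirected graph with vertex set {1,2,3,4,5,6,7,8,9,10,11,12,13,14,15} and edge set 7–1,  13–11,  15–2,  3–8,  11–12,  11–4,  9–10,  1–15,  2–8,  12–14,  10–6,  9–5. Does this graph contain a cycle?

|V| = 15, |E| = 12, number of components = 3.
A forest on 15 vertices with 3 components has exactly 12 edges, which matches — so no cycle.

No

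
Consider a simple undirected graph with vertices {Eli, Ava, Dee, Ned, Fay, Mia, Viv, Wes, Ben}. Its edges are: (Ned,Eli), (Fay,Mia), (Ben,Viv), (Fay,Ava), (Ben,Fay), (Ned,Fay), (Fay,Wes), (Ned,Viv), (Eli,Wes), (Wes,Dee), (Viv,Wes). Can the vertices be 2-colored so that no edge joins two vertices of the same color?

Yes

Partition the vertices as {Ava, Ned, Mia, Wes, Ben} vs {Eli, Dee, Fay, Viv}. Each listed edge has one endpoint in each part, so the graph is bipartite.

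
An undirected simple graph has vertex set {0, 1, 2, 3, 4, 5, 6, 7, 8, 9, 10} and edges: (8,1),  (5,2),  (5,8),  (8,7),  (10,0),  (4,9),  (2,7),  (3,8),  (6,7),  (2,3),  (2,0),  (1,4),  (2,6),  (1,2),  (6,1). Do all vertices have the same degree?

No

Degrees: 0:2, 1:4, 2:6, 3:2, 4:2, 5:2, 6:3, 7:3, 8:4, 9:1, 10:1
Vertex 9 has degree 1 while 2 has degree 6, so the graph is not regular.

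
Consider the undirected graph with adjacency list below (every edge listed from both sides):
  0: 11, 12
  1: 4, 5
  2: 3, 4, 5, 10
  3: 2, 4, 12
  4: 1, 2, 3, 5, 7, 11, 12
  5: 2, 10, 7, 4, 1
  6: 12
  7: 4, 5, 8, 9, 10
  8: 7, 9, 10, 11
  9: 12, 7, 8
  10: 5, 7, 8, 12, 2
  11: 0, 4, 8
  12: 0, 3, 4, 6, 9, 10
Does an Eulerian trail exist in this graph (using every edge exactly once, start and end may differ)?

Degrees: 0:2, 1:2, 2:4, 3:3, 4:7, 5:5, 6:1, 7:5, 8:4, 9:3, 10:5, 11:3, 12:6
Odd-degree vertices: 3, 4, 5, 6, 7, 9, 10, 11 (8 total).
With 8 odd-degree vertices (more than two), no single trail can use every edge.

No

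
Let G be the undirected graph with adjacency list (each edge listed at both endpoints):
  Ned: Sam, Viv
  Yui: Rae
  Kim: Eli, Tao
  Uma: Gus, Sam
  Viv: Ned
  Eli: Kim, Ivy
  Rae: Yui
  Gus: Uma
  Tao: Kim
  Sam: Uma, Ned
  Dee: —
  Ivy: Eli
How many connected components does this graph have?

Component: {Dee}
Component: {Yui, Rae}
Component: {Kim, Eli, Tao, Ivy}
Component: {Ned, Uma, Viv, Gus, Sam}

4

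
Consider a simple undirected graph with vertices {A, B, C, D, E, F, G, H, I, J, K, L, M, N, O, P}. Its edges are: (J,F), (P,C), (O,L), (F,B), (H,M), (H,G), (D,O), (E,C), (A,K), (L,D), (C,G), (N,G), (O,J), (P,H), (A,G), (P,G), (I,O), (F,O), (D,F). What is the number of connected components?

2

Component: {B, D, F, I, J, L, O}
Component: {A, C, E, G, H, K, M, N, P}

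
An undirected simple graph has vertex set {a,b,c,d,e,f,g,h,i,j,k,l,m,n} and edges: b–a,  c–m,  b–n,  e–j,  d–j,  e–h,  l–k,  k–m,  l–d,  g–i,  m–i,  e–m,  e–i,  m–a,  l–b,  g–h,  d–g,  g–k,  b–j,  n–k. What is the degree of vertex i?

3

Neighbors of i: e, g, m.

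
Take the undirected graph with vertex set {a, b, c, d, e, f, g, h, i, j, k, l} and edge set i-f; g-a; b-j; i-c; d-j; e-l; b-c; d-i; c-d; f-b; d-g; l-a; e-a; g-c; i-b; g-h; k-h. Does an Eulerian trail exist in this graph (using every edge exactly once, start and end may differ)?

Degrees: a:3, b:4, c:4, d:4, e:2, f:2, g:4, h:2, i:4, j:2, k:1, l:2
Odd-degree vertices: a, k (2 total).
The non-isolated vertices are connected and exactly 2 have odd degree, so an Eulerian trail exists (from a to k).

Yes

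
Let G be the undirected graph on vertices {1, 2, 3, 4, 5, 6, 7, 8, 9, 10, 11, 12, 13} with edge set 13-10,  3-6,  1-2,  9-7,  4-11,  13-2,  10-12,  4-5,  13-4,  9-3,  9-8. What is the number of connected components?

Component: {3, 6, 7, 8, 9}
Component: {1, 2, 4, 5, 10, 11, 12, 13}

2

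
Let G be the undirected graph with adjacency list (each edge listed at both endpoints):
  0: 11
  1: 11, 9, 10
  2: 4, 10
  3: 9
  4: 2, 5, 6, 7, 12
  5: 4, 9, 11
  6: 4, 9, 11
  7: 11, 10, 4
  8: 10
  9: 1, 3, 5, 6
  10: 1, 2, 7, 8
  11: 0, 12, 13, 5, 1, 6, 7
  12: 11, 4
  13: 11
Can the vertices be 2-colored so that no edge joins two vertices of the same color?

Yes

A valid 2-coloring puts {4, 9, 10, 11} on one side and {0, 1, 2, 3, 5, 6, 7, 8, 12, 13} on the other; every edge crosses between the two sides.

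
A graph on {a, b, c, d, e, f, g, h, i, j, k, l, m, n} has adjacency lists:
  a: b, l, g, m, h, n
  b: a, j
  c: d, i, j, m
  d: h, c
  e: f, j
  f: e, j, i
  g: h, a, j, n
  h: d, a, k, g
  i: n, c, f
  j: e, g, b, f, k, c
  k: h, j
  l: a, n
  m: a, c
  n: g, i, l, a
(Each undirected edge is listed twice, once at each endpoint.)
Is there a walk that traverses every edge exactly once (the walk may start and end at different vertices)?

Degrees: a:6, b:2, c:4, d:2, e:2, f:3, g:4, h:4, i:3, j:6, k:2, l:2, m:2, n:4
Odd-degree vertices: f, i (2 total).
The non-isolated vertices are connected and exactly 2 have odd degree, so an Eulerian trail exists (from f to i).

Yes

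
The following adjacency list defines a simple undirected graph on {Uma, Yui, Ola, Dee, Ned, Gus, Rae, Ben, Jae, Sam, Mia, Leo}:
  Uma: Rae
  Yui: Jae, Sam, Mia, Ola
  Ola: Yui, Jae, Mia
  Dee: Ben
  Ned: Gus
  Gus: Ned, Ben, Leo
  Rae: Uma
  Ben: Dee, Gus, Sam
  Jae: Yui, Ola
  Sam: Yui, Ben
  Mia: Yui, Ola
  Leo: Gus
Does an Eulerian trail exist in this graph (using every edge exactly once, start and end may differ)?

Degrees: Uma:1, Yui:4, Ola:3, Dee:1, Ned:1, Gus:3, Rae:1, Ben:3, Jae:2, Sam:2, Mia:2, Leo:1
Odd-degree vertices: Uma, Ola, Dee, Ned, Gus, Rae, Ben, Leo (8 total).
With 8 odd-degree vertices (more than two), no single trail can use every edge.

No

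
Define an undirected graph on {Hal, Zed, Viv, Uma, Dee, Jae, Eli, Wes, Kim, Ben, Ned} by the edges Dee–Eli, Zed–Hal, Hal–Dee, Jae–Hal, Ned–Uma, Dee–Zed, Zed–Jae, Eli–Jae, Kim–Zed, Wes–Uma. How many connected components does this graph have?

4

Component: {Viv}
Component: {Ben}
Component: {Uma, Wes, Ned}
Component: {Hal, Zed, Dee, Jae, Eli, Kim}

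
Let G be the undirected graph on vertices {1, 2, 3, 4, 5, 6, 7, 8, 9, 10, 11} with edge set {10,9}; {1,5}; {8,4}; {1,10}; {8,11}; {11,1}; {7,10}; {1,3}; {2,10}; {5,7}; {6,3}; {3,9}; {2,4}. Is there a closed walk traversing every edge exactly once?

Degrees: 1:4, 2:2, 3:3, 4:2, 5:2, 6:1, 7:2, 8:2, 9:2, 10:4, 11:2
3, 6 have odd degree; an Eulerian circuit needs every degree to be even, so none exists.

No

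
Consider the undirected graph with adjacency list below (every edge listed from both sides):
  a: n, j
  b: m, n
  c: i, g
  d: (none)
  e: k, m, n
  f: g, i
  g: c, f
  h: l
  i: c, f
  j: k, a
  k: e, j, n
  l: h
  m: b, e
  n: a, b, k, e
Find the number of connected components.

4

Component: {d}
Component: {h, l}
Component: {c, f, g, i}
Component: {a, b, e, j, k, m, n}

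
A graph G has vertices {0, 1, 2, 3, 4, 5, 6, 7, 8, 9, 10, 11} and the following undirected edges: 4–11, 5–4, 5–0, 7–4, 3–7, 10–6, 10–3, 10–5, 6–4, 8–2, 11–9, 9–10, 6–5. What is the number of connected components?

Component: {1}
Component: {2, 8}
Component: {0, 3, 4, 5, 6, 7, 9, 10, 11}

3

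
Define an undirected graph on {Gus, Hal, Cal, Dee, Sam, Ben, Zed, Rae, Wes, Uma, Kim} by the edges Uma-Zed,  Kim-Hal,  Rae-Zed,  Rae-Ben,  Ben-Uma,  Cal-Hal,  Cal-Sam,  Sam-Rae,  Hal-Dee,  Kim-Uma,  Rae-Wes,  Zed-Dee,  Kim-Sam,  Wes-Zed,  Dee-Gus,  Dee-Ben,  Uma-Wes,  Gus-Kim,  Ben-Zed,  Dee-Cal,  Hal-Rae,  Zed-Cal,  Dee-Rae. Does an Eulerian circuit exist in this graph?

No

Degrees: Gus:2, Hal:4, Cal:4, Dee:6, Sam:3, Ben:4, Zed:6, Rae:6, Wes:3, Uma:4, Kim:4
Vertices with odd degree: Sam, Wes. An Eulerian circuit requires all degrees even.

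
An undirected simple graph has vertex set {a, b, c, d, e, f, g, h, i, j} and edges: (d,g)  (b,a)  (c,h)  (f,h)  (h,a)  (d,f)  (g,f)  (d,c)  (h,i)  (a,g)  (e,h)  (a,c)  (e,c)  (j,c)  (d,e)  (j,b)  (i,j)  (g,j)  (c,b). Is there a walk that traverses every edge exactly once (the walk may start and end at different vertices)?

Degrees: a:4, b:3, c:6, d:4, e:3, f:3, g:4, h:5, i:2, j:4
Odd-degree vertices: b, e, f, h (4 total).
An Eulerian trail requires 0 or 2 odd-degree vertices; here there are 4.

No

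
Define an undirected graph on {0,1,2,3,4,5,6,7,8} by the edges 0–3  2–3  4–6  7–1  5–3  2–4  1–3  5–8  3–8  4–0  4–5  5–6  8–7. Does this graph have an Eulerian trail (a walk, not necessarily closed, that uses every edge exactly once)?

Degrees: 0:2, 1:2, 2:2, 3:5, 4:4, 5:4, 6:2, 7:2, 8:3
Odd-degree vertices: 3, 8 (2 total).
With 2 odd-degree vertices and all edges in one connected piece, an Eulerian trail exists (from 3 to 8).

Yes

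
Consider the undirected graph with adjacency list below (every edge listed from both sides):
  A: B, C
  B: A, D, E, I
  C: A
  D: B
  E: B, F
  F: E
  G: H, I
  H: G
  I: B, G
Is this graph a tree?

The graph has 9 vertices and 8 edges.
Connected and |E| = |V| - 1, which characterizes a tree.

Yes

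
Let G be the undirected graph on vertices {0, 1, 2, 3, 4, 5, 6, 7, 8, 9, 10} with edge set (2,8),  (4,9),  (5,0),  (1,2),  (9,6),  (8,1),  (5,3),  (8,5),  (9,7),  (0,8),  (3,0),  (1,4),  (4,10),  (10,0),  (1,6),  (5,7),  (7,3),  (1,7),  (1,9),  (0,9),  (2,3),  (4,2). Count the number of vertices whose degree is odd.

2

Degrees: 0:5, 1:6, 2:4, 3:4, 4:4, 5:4, 6:2, 7:4, 8:4, 9:5, 10:2
Odd-degree vertices: 0, 9.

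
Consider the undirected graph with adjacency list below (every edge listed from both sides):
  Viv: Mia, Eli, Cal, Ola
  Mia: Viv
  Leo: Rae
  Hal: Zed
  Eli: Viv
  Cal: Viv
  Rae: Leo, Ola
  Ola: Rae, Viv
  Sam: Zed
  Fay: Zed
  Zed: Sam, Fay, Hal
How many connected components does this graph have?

Component: {Hal, Sam, Fay, Zed}
Component: {Viv, Mia, Leo, Eli, Cal, Rae, Ola}

2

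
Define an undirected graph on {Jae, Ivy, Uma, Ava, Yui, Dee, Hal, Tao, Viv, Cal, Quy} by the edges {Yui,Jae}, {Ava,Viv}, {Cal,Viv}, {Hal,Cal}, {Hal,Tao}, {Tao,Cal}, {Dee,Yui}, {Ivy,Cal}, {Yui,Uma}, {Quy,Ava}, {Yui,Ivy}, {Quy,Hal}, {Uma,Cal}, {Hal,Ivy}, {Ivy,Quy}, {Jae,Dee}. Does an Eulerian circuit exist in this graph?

No

Degrees: Jae:2, Ivy:4, Uma:2, Ava:2, Yui:4, Dee:2, Hal:4, Tao:2, Viv:2, Cal:5, Quy:3
Cal, Quy have odd degree; an Eulerian circuit needs every degree to be even, so none exists.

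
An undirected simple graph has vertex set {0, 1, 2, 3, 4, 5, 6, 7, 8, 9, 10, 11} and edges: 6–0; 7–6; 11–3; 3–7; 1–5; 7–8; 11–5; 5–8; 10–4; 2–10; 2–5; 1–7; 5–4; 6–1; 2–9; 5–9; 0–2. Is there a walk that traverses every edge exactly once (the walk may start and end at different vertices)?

Yes

Degrees: 0:2, 1:3, 2:4, 3:2, 4:2, 5:6, 6:3, 7:4, 8:2, 9:2, 10:2, 11:2
Odd-degree vertices: 1, 6 (2 total).
With 2 odd-degree vertices and all edges in one connected piece, an Eulerian trail exists (from 1 to 6).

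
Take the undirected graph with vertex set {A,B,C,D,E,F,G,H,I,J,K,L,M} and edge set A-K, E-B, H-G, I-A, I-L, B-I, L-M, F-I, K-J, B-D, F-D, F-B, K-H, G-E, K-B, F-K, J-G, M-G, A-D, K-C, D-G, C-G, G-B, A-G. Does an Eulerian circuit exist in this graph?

Yes

Degrees: A:4, B:6, C:2, D:4, E:2, F:4, G:8, H:2, I:4, J:2, K:6, L:2, M:2
All degrees are even and the non-isolated vertices are connected — an Eulerian circuit exists.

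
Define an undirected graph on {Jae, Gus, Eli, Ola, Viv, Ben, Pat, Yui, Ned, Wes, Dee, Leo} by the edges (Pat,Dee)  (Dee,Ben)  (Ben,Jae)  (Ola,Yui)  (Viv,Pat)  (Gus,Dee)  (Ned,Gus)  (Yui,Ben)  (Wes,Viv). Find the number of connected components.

3

Component: {Eli}
Component: {Leo}
Component: {Jae, Gus, Ola, Viv, Ben, Pat, Yui, Ned, Wes, Dee}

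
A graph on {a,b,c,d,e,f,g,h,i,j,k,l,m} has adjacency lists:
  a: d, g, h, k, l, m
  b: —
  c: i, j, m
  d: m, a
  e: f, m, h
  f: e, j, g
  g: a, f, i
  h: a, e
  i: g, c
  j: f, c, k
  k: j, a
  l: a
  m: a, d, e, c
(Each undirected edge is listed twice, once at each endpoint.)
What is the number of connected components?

Component: {b}
Component: {a, c, d, e, f, g, h, i, j, k, l, m}

2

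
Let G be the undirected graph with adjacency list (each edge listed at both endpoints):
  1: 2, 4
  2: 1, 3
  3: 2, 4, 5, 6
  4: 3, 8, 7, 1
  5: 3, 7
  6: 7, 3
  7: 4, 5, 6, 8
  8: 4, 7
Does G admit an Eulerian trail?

Degrees: 1:2, 2:2, 3:4, 4:4, 5:2, 6:2, 7:4, 8:2
Odd-degree vertices: none (0 total).
The non-isolated vertices are connected and exactly 0 have odd degree, so an Eulerian trail exists.

Yes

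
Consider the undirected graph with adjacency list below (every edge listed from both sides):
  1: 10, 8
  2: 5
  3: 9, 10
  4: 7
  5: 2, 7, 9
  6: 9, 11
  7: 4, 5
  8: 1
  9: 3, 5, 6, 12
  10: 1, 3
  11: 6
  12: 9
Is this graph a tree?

Yes

The graph has 12 vertices and 11 edges.
It is connected with exactly 11 edges, hence acyclic — it is a tree.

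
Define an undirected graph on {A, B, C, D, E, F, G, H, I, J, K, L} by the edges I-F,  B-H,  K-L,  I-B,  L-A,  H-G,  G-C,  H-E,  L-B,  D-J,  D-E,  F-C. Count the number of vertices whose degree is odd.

Degrees: A:1, B:3, C:2, D:2, E:2, F:2, G:2, H:3, I:2, J:1, K:1, L:3
Odd-degree vertices: A, B, H, J, K, L.

6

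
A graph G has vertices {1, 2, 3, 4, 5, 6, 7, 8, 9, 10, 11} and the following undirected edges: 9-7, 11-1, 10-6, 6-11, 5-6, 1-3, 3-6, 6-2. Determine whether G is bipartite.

Color {2, 3, 4, 5, 8, 9, 10, 11} black and {1, 6, 7} white. No edge joins two same-colored vertices, so the graph is bipartite.

Yes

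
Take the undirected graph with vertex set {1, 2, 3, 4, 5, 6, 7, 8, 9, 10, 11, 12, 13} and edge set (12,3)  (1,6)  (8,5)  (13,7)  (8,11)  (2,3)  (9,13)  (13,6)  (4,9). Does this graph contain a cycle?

The graph has 13 vertices, 9 edges, and 4 connected components.
Since 9 = 13 - 4, the graph is a forest and contains no cycle.

No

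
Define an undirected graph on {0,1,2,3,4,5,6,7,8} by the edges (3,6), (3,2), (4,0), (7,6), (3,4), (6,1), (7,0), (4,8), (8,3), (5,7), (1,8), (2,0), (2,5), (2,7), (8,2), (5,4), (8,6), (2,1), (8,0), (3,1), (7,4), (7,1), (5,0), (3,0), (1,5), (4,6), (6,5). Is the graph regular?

Degrees: 0:6, 1:6, 2:6, 3:6, 4:6, 5:6, 6:6, 7:6, 8:6
Every vertex has degree 6, so the graph is 6-regular.

Yes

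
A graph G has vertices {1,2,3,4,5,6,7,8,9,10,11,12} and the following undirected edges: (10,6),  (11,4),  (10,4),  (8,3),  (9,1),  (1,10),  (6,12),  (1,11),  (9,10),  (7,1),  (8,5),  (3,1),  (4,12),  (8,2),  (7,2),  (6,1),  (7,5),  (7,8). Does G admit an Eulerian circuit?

No

Degrees: 1:6, 2:2, 3:2, 4:3, 5:2, 6:3, 7:4, 8:4, 9:2, 10:4, 11:2, 12:2
Vertices with odd degree: 4, 6. An Eulerian circuit requires all degrees even.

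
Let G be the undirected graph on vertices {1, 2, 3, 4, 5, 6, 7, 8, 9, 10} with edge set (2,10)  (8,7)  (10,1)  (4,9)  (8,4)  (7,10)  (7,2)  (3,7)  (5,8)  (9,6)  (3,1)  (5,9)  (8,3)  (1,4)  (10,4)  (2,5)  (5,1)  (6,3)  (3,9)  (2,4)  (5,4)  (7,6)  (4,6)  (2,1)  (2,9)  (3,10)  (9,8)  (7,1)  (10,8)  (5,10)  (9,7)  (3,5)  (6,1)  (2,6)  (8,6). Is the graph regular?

Degrees: 1:7, 2:7, 3:7, 4:7, 5:7, 6:7, 7:7, 8:7, 9:7, 10:7
All degrees equal 7; the graph is regular.

Yes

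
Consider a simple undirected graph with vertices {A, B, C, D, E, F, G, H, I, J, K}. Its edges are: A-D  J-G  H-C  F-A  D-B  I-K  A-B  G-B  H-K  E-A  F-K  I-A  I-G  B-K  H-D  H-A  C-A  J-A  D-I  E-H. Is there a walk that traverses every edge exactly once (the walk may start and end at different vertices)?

Yes

Degrees: A:8, B:4, C:2, D:4, E:2, F:2, G:3, H:5, I:4, J:2, K:4
Odd-degree vertices: G, H (2 total).
The non-isolated vertices are connected and exactly 2 have odd degree, so an Eulerian trail exists (from G to H).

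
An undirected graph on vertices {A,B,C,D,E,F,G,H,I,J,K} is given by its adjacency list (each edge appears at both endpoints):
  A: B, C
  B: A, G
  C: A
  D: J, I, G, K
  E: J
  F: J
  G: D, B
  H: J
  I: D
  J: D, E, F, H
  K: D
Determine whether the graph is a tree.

The graph has 11 vertices and 10 edges.
Connected and |E| = |V| - 1, which characterizes a tree.

Yes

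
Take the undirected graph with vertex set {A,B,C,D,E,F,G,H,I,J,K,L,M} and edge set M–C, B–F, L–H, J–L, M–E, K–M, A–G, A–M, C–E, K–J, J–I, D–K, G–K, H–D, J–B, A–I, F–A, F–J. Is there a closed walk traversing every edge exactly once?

Degrees: A:4, B:2, C:2, D:2, E:2, F:3, G:2, H:2, I:2, J:5, K:4, L:2, M:4
Vertices with odd degree: F, J. An Eulerian circuit requires all degrees even.

No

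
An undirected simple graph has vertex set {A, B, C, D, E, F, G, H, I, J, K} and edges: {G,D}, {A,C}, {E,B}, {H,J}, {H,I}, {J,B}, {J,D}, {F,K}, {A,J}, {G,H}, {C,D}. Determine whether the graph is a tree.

|V| = 11, |E| = 11.
It splits into 2 components, so it cannot be a tree.

No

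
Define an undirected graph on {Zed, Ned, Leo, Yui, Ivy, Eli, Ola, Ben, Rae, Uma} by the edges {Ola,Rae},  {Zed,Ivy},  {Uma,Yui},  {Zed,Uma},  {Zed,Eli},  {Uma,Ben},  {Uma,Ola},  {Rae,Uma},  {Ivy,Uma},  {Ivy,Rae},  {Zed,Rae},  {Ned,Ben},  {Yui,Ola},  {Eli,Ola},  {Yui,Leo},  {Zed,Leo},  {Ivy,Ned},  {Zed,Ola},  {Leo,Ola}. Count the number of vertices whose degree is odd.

2

Degrees: Zed:6, Ned:2, Leo:3, Yui:3, Ivy:4, Eli:2, Ola:6, Ben:2, Rae:4, Uma:6
Odd-degree vertices: Leo, Yui.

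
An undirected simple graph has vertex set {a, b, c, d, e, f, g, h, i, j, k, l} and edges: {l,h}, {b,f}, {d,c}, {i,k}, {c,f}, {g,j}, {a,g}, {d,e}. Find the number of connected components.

4

Component: {h, l}
Component: {i, k}
Component: {a, g, j}
Component: {b, c, d, e, f}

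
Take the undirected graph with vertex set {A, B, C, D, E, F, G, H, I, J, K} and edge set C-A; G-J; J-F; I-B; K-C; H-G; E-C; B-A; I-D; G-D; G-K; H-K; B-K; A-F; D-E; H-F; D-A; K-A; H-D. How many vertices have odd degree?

6

Degrees: A:5, B:3, C:3, D:5, E:2, F:3, G:4, H:4, I:2, J:2, K:5
Odd-degree vertices: A, B, C, D, F, K.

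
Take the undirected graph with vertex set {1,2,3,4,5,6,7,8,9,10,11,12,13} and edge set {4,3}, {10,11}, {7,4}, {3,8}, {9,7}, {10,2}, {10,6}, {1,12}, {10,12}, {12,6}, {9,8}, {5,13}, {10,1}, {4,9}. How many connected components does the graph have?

Component: {5, 13}
Component: {3, 4, 7, 8, 9}
Component: {1, 2, 6, 10, 11, 12}

3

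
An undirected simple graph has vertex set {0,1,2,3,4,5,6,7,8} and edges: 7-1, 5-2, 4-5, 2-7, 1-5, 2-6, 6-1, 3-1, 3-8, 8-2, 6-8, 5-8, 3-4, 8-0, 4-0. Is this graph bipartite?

6-2-8-6 is an odd cycle (length 3), and a bipartite graph can contain only even cycles.

No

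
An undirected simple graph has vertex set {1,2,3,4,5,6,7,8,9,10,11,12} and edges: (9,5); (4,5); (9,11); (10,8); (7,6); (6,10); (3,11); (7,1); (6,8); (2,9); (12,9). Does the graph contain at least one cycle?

Yes

|V| = 12, |E| = 11, number of components = 2.
Since 11 > 12 - 2, a cycle must exist; for instance 6-10-8-6.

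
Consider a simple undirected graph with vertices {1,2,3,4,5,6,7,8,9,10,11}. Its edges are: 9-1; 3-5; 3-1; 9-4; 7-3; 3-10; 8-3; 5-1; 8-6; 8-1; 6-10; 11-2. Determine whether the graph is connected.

No

Component: {2, 11}
Component: {1, 3, 4, 5, 6, 7, 8, 9, 10}
There are 2 separate components, so the graph is not connected.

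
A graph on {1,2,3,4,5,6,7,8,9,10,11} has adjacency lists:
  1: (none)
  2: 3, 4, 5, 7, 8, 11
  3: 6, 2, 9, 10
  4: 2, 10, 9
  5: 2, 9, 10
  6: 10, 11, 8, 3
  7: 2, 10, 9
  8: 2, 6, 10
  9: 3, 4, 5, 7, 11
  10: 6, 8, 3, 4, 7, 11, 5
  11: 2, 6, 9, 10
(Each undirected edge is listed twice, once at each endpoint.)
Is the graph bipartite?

No

The cycle 6-10-11-6 has length 3, which is odd, so the graph is not bipartite.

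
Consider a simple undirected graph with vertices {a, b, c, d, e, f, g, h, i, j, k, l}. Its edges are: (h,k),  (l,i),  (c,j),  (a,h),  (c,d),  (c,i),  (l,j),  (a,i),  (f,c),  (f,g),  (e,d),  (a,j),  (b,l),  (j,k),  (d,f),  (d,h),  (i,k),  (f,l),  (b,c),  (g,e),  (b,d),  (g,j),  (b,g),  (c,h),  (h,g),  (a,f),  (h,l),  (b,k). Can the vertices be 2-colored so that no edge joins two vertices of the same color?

No

b-d-c-b is an odd cycle (length 3), and a bipartite graph can contain only even cycles.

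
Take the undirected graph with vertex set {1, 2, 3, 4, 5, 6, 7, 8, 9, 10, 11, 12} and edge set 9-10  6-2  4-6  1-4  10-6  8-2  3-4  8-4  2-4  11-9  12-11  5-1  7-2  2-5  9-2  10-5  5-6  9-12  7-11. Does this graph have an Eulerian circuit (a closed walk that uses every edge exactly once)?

Degrees: 1:2, 2:6, 3:1, 4:5, 5:4, 6:4, 7:2, 8:2, 9:4, 10:3, 11:3, 12:2
3, 4, 10, 11 have odd degree; an Eulerian circuit needs every degree to be even, so none exists.

No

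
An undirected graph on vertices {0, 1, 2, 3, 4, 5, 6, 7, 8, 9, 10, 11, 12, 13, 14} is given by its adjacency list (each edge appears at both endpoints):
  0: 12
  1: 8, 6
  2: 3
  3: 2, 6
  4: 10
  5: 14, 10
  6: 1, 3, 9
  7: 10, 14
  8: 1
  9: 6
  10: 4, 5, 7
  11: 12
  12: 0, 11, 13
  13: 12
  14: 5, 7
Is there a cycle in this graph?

Yes

|V| = 15, |E| = 13, number of components = 3.
Since 13 > 15 - 3, a cycle must exist; for instance 10-7-14-5-10.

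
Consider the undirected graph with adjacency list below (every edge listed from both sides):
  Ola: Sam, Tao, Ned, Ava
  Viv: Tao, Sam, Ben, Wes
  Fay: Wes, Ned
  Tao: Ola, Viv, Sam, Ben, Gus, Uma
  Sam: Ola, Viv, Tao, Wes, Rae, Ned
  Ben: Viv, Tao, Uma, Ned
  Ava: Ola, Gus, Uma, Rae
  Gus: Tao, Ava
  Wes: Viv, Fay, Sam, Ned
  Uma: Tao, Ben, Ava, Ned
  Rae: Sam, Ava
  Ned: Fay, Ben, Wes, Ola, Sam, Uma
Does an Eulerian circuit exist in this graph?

Yes

Degrees: Ola:4, Viv:4, Fay:2, Tao:6, Sam:6, Ben:4, Ava:4, Gus:2, Wes:4, Uma:4, Rae:2, Ned:6
Every vertex has even degree and the edges form a single connected piece, so an Eulerian circuit exists.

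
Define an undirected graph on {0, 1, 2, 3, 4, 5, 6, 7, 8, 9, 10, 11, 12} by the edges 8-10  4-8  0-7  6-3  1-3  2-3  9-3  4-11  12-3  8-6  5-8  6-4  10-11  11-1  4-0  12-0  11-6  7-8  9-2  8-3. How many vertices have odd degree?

Degrees: 0:3, 1:2, 2:2, 3:6, 4:4, 5:1, 6:4, 7:2, 8:6, 9:2, 10:2, 11:4, 12:2
Odd-degree vertices: 0, 5.

2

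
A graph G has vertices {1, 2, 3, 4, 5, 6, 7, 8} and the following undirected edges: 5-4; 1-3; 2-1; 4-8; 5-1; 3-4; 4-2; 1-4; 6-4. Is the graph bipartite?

No

The cycle 2-1-4-2 has length 3, which is odd, so the graph is not bipartite.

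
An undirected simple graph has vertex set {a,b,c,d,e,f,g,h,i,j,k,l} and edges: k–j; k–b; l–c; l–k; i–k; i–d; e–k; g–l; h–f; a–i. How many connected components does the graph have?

2

Component: {f, h}
Component: {a, b, c, d, e, g, i, j, k, l}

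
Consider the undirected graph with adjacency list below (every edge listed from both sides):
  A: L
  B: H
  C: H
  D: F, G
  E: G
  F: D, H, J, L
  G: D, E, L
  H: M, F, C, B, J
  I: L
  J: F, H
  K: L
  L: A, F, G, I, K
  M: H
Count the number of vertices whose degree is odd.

10

Degrees: A:1, B:1, C:1, D:2, E:1, F:4, G:3, H:5, I:1, J:2, K:1, L:5, M:1
Odd-degree vertices: A, B, C, E, G, H, I, K, L, M.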